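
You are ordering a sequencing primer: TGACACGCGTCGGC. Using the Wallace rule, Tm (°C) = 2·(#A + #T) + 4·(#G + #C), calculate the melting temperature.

48°C

Base counts: C=5, A=2, T=2, G=5
AT pairs contribute 4, GC pairs contribute 10.
Tm = 2(4) + 4(10) = 8 + 40 = 48°C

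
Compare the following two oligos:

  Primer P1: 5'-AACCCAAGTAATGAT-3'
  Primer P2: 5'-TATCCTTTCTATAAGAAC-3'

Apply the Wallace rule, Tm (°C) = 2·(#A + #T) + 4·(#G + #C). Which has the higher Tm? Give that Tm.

Primer P2, 46°C

Primer P1: A+T=10, G+C=5 → Tm = 2(10)+4(5) = 40°C
Primer P2: A+T=13, G+C=5 → Tm = 2(13)+4(5) = 46°C
40°C vs 46°C → primer P2 is higher.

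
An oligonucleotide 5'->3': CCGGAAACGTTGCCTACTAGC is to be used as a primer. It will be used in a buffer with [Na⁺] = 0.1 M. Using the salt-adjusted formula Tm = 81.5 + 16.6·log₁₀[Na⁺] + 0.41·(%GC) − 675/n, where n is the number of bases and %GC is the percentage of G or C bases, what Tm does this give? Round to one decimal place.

56.2°C

Length n = 21. Base counts: T=4, A=5, C=7, G=5
G+C = 12, so %GC = 12/21 × 100 = 57.143%
Salt term: 16.6 × (-1) = -16.6
GC term: 0.41 × 57.143 = 23.429; length term: −675/21 = −32.143
Tm = 81.5 + (-16.6) + 23.429 − 32.143 = 56.186 → 56.2°C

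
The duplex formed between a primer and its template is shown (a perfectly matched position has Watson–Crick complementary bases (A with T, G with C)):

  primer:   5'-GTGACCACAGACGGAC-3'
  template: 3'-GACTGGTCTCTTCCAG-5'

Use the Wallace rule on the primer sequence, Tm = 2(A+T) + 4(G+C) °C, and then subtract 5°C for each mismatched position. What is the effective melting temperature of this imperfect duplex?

32°C

Primer base counts: A=5, T=1, G=5, C=5 → A+T=6, G+C=10
Perfect-match Tm = 2(6) + 4(10) = 12 + 40 = 52°C
Mismatches (positions where the bases are not complementary): 4 (at positions 1, 8, 12, 15)
Effective Tm = 52 − 4×5 = 52 − 20 = 32°C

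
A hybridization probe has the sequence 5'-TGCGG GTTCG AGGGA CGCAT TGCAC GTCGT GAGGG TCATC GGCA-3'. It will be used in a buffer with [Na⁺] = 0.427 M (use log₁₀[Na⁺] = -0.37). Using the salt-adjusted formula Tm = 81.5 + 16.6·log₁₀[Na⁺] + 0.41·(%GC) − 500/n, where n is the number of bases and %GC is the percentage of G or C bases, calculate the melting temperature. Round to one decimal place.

90.1°C

Length n = 44. A=7, G=18, T=9, C=10
G+C = 28, so %GC = 28/44 × 100 = 63.636%
Salt term: 16.6 × (-0.37) = -6.142
GC term: 0.41 × 63.636 = 26.091; length term: −500/44 = −11.364
Tm = 81.5 + (-6.142) + 26.091 − 11.364 = 90.085 → 90.1°C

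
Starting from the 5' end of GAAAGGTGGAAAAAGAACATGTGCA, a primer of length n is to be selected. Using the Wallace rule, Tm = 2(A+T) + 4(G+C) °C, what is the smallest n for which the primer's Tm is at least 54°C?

n = 20

First 19 bases: GAAAGGTGGAAAAAGAACA → Tm = 52°C (< 54°C)
First 20 bases: GAAAGGTGGAAAAAGAACAT → Tm = 54°C (≥ 54°C)
Since every base adds ≥2°C, Tm only increases with n, so the threshold is first crossed at n = 20.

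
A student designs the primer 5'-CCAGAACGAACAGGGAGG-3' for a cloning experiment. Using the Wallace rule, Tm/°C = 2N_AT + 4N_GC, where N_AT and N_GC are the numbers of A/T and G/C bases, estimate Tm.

58°C

Counting bases: T=0, A=7, G=7, C=4
A+T = 7, G+C = 11
Tm = 2(7) + 4(11) = 14 + 44 = 58°C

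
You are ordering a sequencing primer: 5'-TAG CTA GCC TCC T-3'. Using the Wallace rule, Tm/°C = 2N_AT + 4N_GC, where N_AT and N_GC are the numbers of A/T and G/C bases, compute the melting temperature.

Base counts: A=2, G=2, T=4, C=5
AT pairs contribute 6, GC pairs contribute 7.
Tm = 2×6 + 4×7 = 40°C

40°C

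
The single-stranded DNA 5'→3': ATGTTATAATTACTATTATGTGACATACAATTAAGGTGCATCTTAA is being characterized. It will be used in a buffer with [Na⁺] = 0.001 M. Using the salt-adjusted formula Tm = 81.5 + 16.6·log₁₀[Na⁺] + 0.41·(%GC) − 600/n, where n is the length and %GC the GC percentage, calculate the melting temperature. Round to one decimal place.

28.5°C

Length n = 46. Counting bases: G=6, T=18, C=5, A=17
G+C = 11, so %GC = 11/46 × 100 = 23.913%
Salt term: 16.6 × (-3) = -49.8
GC term: 0.41 × 23.913 = 9.804; length term: −600/46 = −13.043
Tm = 81.5 + (-49.8) + 9.804 − 13.043 = 28.461 → 28.5°C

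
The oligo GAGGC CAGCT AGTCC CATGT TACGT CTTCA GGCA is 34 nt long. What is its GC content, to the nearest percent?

56%

Base counts: C=10, A=7, T=8, G=9
G+C = 9 + 10 = 19 out of 34 bases
%GC = 19/34 × 100 = 55.88% ≈ 56%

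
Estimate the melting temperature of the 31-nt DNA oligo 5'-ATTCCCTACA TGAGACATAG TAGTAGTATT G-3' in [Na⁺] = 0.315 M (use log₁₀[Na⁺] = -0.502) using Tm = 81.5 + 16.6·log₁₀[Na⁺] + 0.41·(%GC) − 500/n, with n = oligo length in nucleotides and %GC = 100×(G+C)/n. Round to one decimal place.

71.6°C

Length n = 31. Counting bases: A=10, G=6, C=5, T=10
G+C = 11, so %GC = 11/31 × 100 = 35.484%
Salt term: 16.6 × (-0.502) = -8.333
GC term: 0.41 × 35.484 = 14.548; length term: −500/31 = −16.129
Tm = 81.5 + (-8.333) + 14.548 − 16.129 = 71.586 → 71.6°C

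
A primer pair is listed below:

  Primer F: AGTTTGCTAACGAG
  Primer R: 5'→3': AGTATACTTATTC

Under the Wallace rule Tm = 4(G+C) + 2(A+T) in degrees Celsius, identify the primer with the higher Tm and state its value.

Primer F: A+T=8, G+C=6 → Tm = 2(8)+4(6) = 40°C
Primer R: A+T=10, G+C=3 → Tm = 2(10)+4(3) = 32°C
40°C vs 32°C → primer F is higher.

Primer F, 40°C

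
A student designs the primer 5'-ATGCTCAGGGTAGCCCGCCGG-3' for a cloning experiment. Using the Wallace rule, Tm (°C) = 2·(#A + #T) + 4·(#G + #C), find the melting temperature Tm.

Scanning the sequence gives G=8, C=7, A=3, T=3.
AT pairs contribute 6, GC pairs contribute 15.
Tm = 4·15 + 2·6 = 60 + 12 = 72°C

72°C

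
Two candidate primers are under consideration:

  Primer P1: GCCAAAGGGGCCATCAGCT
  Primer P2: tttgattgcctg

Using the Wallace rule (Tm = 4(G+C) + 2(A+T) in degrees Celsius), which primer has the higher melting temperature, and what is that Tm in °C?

Primer P1, 62°C

Primer P1: A+T=7, G+C=12 → Tm = 2(7)+4(12) = 62°C
Primer P2: A+T=7, G+C=5 → Tm = 2(7)+4(5) = 34°C
62°C vs 34°C → primer P1 is higher.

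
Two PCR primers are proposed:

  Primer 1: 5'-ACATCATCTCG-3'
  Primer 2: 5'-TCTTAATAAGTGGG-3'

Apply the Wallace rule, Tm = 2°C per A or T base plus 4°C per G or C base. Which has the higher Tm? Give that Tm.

Primer 2, 38°C

Primer 1: A+T=6, G+C=5 → Tm = 2(6)+4(5) = 32°C
Primer 2: A+T=9, G+C=5 → Tm = 2(9)+4(5) = 38°C
32°C vs 38°C → primer 2 is higher.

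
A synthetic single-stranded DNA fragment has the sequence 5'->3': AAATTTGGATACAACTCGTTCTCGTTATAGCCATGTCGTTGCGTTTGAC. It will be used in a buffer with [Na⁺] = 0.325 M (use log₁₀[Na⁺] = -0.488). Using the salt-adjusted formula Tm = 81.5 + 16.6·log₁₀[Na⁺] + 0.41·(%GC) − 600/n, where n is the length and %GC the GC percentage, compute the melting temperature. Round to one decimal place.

Length n = 49. Scanning the sequence gives A=11, G=10, C=10, T=18.
G+C = 20, so %GC = 20/49 × 100 = 40.816%
Salt term: 16.6 × (-0.488) = -8.101
GC term: 0.41 × 40.816 = 16.735; length term: −600/49 = −12.245
Tm = 81.5 + (-8.101) + 16.735 − 12.245 = 77.889 → 77.9°C

77.9°C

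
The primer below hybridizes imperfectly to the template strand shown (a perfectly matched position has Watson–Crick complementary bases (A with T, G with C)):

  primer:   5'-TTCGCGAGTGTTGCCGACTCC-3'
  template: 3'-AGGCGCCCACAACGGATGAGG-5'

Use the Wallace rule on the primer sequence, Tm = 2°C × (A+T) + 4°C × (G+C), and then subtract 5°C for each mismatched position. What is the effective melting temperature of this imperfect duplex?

53°C

Primer base counts: A=2, T=6, G=6, C=7 → A+T=8, G+C=13
Perfect-match Tm = 2(8) + 4(13) = 16 + 52 = 68°C
Mismatches (positions where the bases are not complementary): 3 (at positions 2, 7, 16)
Effective Tm = 68 − 3×5 = 68 − 15 = 53°C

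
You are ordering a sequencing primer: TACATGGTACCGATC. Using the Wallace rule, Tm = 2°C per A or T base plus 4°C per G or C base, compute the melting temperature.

Scanning the sequence gives T=4, G=3, C=4, A=4.
A+T = 8, G+C = 7
Tm = 2×8 + 4×7 = 44°C

44°C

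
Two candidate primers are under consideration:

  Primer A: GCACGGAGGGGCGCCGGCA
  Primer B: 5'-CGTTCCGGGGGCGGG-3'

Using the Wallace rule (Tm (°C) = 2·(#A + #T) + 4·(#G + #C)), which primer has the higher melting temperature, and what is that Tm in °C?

Primer A: A+T=3, G+C=16 → Tm = 2(3)+4(16) = 70°C
Primer B: A+T=2, G+C=13 → Tm = 2(2)+4(13) = 56°C
70°C vs 56°C → primer A is higher.

Primer A, 70°C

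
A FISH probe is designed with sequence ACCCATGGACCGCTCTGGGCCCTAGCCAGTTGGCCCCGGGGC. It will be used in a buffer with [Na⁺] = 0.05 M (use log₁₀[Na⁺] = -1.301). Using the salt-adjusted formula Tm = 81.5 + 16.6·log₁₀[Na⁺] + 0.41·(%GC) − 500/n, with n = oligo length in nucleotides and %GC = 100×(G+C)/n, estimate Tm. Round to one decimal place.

78.3°C

Length n = 42. Base counts: C=17, T=6, G=14, A=5
G+C = 31, so %GC = 31/42 × 100 = 73.81%
Salt term: 16.6 × (-1.301) = -21.597
GC term: 0.41 × 73.81 = 30.262; length term: −500/42 = −11.905
Tm = 81.5 + (-21.597) + 30.262 − 11.905 = 78.26 → 78.3°C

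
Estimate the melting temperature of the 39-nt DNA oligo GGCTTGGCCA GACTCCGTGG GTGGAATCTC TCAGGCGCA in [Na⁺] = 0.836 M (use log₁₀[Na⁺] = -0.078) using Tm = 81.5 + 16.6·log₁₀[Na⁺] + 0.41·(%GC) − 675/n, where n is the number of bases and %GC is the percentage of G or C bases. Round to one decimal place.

Length n = 39. Scanning the sequence gives A=6, T=8, G=14, C=11.
G+C = 25, so %GC = 25/39 × 100 = 64.103%
Salt term: 16.6 × (-0.078) = -1.295
GC term: 0.41 × 64.103 = 26.282; length term: −675/39 = −17.308
Tm = 81.5 + (-1.295) + 26.282 − 17.308 = 89.179 → 89.2°C

89.2°C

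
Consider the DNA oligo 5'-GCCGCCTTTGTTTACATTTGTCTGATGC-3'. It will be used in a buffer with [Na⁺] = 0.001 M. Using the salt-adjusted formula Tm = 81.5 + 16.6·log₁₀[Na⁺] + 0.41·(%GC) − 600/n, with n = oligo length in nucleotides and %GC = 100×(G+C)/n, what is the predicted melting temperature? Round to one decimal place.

29.3°C

Length n = 28. Counting bases: G=6, C=7, A=3, T=12
G+C = 13, so %GC = 13/28 × 100 = 46.429%
Salt term: 16.6 × (-3) = -49.8
GC term: 0.41 × 46.429 = 19.036; length term: −600/28 = −21.429
Tm = 81.5 + (-49.8) + 19.036 − 21.429 = 29.307 → 29.3°C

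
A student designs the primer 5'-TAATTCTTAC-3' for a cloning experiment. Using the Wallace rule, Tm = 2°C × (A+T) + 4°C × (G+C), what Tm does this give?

24°C

Base counts: T=5, G=0, A=3, C=2
AT pairs contribute 8, GC pairs contribute 2.
Tm = 4·2 + 2·8 = 8 + 16 = 24°C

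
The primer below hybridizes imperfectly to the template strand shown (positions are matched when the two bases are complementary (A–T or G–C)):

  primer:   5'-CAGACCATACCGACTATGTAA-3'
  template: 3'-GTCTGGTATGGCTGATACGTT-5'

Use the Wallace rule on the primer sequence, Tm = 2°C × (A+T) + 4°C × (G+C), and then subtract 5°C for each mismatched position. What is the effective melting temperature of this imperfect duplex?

55°C

Primer base counts: A=8, T=4, G=3, C=6 → A+T=12, G+C=9
Perfect-match Tm = 2(12) + 4(9) = 24 + 36 = 60°C
Mismatches (positions where the bases are not complementary): 1 (at position 19)
Effective Tm = 60 − 1×5 = 60 − 5 = 55°C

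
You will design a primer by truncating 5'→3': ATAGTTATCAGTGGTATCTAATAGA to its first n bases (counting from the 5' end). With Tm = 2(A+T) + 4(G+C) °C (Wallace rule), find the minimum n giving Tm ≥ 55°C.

First 21 bases: ATAGTTATCAGTGGTATCTAA → Tm = 54°C (< 55°C)
First 22 bases: ATAGTTATCAGTGGTATCTAAT → Tm = 56°C (≥ 55°C)
Each additional base adds 2°C (A/T) or 4°C (G/C), so Tm is non-decreasing in n; n = 22 is the first length to reach 55°C.

n = 22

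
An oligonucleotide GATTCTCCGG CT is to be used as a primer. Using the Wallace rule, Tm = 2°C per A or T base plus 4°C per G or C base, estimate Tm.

Counting bases: G=3, T=4, C=4, A=1
A+T = 5, G+C = 7
Tm = 2(5) + 4(7) = 10 + 28 = 38°C

38°C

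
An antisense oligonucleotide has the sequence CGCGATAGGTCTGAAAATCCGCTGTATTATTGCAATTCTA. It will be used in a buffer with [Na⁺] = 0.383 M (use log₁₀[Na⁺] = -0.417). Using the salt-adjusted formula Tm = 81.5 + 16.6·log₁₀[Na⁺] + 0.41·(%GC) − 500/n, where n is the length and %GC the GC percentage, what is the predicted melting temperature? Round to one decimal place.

78.5°C

Length n = 40. Scanning the sequence gives T=13, C=8, A=11, G=8.
G+C = 16, so %GC = 16/40 × 100 = 40%
Salt term: 16.6 × (-0.417) = -6.922
GC term: 0.41 × 40 = 16.4; length term: −500/40 = −12.5
Tm = 81.5 + (-6.922) + 16.4 − 12.5 = 78.478 → 78.5°C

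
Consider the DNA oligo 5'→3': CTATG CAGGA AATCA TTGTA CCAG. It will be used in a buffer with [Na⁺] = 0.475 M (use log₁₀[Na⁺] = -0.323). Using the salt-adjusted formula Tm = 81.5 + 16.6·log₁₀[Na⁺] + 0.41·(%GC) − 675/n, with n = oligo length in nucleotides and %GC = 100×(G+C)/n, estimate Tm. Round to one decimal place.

65.1°C

Length n = 24. Base counts: T=6, C=5, A=8, G=5
G+C = 10, so %GC = 10/24 × 100 = 41.667%
Salt term: 16.6 × (-0.323) = -5.362
GC term: 0.41 × 41.667 = 17.083; length term: −675/24 = −28.125
Tm = 81.5 + (-5.362) + 17.083 − 28.125 = 65.096 → 65.1°C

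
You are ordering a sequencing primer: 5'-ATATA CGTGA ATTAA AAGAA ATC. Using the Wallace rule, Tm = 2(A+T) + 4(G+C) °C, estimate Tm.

Counting bases: G=3, C=2, A=12, T=6
AT pairs contribute 18, GC pairs contribute 5.
Tm = 2×18 + 4×5 = 56°C

56°C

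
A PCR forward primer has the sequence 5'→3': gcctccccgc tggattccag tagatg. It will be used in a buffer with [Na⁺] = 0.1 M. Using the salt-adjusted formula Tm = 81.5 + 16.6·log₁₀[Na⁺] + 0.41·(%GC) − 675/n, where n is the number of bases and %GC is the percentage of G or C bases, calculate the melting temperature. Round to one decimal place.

64.2°C

Length n = 26. Scanning the sequence gives C=9, G=7, A=4, T=6.
G+C = 16, so %GC = 16/26 × 100 = 61.538%
Salt term: 16.6 × (-1) = -16.6
GC term: 0.41 × 61.538 = 25.231; length term: −675/26 = −25.962
Tm = 81.5 + (-16.6) + 25.231 − 25.962 = 64.169 → 64.2°C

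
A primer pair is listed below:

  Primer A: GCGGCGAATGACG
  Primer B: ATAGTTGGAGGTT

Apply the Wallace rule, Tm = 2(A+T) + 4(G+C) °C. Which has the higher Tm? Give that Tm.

Primer A: A+T=4, G+C=9 → Tm = 2(4)+4(9) = 44°C
Primer B: A+T=8, G+C=5 → Tm = 2(8)+4(5) = 36°C
44°C vs 36°C → primer A is higher.

Primer A, 44°C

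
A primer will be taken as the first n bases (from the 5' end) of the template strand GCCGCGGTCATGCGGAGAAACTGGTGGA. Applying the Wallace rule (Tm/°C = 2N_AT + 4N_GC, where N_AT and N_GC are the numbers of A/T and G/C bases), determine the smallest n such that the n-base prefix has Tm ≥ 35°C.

n = 10

First 9 bases: GCCGCGGTC → Tm = 34°C (< 35°C)
First 10 bases: GCCGCGGTCA → Tm = 36°C (≥ 35°C)
Since every base adds ≥2°C, Tm only increases with n, so the threshold is first crossed at n = 10.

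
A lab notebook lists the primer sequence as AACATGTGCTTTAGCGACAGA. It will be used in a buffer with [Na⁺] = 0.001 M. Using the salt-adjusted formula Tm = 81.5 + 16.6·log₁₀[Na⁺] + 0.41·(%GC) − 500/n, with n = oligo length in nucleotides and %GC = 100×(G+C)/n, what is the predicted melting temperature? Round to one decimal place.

Length n = 21. Scanning the sequence gives A=7, T=5, G=5, C=4.
G+C = 9, so %GC = 9/21 × 100 = 42.857%
Salt term: 16.6 × (-3) = -49.8
GC term: 0.41 × 42.857 = 17.571; length term: −500/21 = −23.81
Tm = 81.5 + (-49.8) + 17.571 − 23.81 = 25.461 → 25.5°C

25.5°C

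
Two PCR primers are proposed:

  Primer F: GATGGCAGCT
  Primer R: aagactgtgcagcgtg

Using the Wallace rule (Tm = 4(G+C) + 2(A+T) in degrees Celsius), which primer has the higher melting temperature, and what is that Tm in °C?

Primer R, 50°C

Primer F: A+T=4, G+C=6 → Tm = 2(4)+4(6) = 32°C
Primer R: A+T=7, G+C=9 → Tm = 2(7)+4(9) = 50°C
32°C vs 50°C → primer R is higher.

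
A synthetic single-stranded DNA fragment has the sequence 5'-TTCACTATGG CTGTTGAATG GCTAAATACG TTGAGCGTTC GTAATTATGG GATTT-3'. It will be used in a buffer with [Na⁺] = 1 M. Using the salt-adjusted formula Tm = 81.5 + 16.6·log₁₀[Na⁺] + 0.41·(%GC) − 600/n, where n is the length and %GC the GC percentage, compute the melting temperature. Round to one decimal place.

86.2°C

Length n = 55. Scanning the sequence gives C=7, T=21, A=13, G=14.
G+C = 21, so %GC = 21/55 × 100 = 38.182%
Salt term: 16.6 × (0) = 0
GC term: 0.41 × 38.182 = 15.655; length term: −600/55 = −10.909
Tm = 81.5 + (0) + 15.655 − 10.909 = 86.246 → 86.2°C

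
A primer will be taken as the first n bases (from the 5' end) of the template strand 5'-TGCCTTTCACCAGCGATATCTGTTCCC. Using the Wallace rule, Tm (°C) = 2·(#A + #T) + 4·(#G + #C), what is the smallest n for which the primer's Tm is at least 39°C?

First 12 bases: TGCCTTTCACCA → Tm = 36°C (< 39°C)
First 13 bases: TGCCTTTCACCAG → Tm = 40°C (≥ 39°C)
Each additional base adds 2°C (A/T) or 4°C (G/C), so Tm is non-decreasing in n; n = 13 is the first length to reach 39°C.

n = 13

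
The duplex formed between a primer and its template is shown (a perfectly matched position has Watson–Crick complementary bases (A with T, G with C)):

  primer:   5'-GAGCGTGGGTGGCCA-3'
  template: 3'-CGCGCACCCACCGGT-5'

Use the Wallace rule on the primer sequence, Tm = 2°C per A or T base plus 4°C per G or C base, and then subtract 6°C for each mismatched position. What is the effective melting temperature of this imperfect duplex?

Primer base counts: A=2, T=2, G=8, C=3 → A+T=4, G+C=11
Perfect-match Tm = 2(4) + 4(11) = 8 + 44 = 52°C
Mismatches (positions where the bases are not complementary): 1 (at position 2)
Effective Tm = 52 − 1×6 = 52 − 6 = 46°C

46°C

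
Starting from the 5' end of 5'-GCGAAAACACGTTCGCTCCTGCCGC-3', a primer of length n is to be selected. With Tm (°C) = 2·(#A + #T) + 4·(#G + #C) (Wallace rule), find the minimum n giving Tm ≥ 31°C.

n = 11

First 10 bases: GCGAAAACAC → Tm = 30°C (< 31°C)
First 11 bases: GCGAAAACACG → Tm = 34°C (≥ 31°C)
Since every base adds ≥2°C, Tm only increases with n, so the threshold is first crossed at n = 11.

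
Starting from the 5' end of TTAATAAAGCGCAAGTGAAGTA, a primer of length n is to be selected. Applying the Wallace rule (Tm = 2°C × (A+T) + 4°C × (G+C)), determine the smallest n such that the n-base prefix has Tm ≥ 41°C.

n = 16

First 15 bases: TTAATAAAGCGCAAG → Tm = 40°C (< 41°C)
First 16 bases: TTAATAAAGCGCAAGT → Tm = 42°C (≥ 41°C)
Each additional base adds 2°C (A/T) or 4°C (G/C), so Tm is non-decreasing in n; n = 16 is the first length to reach 41°C.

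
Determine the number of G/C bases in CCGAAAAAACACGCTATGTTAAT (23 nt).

A=10, T=5, C=5, G=3
G+C = 3 + 5 = 8

8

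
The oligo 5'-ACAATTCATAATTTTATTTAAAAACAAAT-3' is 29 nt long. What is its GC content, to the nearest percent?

10%

Counting bases: G=0, T=11, C=3, A=15
G+C = 0 + 3 = 3 out of 29 bases
%GC = 3/29 × 100 = 10.34% ≈ 10%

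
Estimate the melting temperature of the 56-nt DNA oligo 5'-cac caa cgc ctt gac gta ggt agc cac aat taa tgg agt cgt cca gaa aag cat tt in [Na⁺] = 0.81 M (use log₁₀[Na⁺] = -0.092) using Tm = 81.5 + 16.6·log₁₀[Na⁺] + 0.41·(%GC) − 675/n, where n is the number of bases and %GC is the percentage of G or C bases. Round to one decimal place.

Length n = 56. A=18, G=12, T=12, C=14
G+C = 26, so %GC = 26/56 × 100 = 46.429%
Salt term: 16.6 × (-0.092) = -1.527
GC term: 0.41 × 46.429 = 19.036; length term: −675/56 = −12.054
Tm = 81.5 + (-1.527) + 19.036 − 12.054 = 86.955 → 87.0°C

87.0°C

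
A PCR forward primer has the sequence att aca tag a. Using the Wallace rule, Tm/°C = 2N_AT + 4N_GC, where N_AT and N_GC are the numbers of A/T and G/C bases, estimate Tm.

T=3, C=1, A=5, G=1
AT pairs contribute 8, GC pairs contribute 2.
Tm = 2×8 + 4×2 = 24°C

24°C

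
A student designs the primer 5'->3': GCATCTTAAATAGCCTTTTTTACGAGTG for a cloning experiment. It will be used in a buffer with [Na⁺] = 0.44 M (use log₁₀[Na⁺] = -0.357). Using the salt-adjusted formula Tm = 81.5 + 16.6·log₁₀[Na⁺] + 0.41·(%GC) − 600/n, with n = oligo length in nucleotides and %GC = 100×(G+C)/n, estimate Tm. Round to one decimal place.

Length n = 28. T=11, A=7, C=5, G=5
G+C = 10, so %GC = 10/28 × 100 = 35.714%
Salt term: 16.6 × (-0.357) = -5.926
GC term: 0.41 × 35.714 = 14.643; length term: −600/28 = −21.429
Tm = 81.5 + (-5.926) + 14.643 − 21.429 = 68.788 → 68.8°C

68.8°C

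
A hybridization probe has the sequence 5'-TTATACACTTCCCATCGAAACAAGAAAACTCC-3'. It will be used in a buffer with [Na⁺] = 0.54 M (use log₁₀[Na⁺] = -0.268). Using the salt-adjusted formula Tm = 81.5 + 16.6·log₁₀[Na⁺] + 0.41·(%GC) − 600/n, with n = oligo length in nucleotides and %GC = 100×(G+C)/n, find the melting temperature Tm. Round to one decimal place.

73.7°C

Length n = 32. Counting bases: G=2, C=10, A=13, T=7
G+C = 12, so %GC = 12/32 × 100 = 37.5%
Salt term: 16.6 × (-0.268) = -4.449
GC term: 0.41 × 37.5 = 15.375; length term: −600/32 = −18.75
Tm = 81.5 + (-4.449) + 15.375 − 18.75 = 73.676 → 73.7°C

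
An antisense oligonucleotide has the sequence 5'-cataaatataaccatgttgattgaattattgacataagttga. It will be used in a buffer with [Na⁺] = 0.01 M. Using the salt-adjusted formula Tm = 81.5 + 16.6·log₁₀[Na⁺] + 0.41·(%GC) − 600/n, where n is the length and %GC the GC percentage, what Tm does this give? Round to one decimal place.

43.8°C

Length n = 42. Base counts: C=4, G=6, A=17, T=15
G+C = 10, so %GC = 10/42 × 100 = 23.81%
Salt term: 16.6 × (-2) = -33.2
GC term: 0.41 × 23.81 = 9.762; length term: −600/42 = −14.286
Tm = 81.5 + (-33.2) + 9.762 − 14.286 = 43.776 → 43.8°C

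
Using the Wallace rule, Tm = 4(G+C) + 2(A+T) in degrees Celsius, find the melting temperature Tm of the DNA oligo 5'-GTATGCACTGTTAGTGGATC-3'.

58°C

Base counts: T=7, A=4, G=6, C=3
So N_AT = 11 and N_GC = 9.
Tm = 2×11 + 4×9 = 58°C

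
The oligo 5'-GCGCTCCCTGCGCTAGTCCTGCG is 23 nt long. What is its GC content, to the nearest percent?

74%

Counting bases: A=1, C=10, T=5, G=7
G+C = 7 + 10 = 17 out of 23 bases
%GC = 17/23 × 100 = 73.91% ≈ 74%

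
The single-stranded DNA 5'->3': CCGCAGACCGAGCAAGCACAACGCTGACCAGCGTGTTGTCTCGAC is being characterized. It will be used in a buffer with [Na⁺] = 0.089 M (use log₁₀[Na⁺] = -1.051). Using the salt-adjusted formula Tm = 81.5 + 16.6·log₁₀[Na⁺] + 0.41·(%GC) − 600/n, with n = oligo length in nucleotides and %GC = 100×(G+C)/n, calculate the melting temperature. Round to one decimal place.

76.2°C

Length n = 45. Scanning the sequence gives C=16, A=11, T=6, G=12.
G+C = 28, so %GC = 28/45 × 100 = 62.222%
Salt term: 16.6 × (-1.051) = -17.447
GC term: 0.41 × 62.222 = 25.511; length term: −600/45 = −13.333
Tm = 81.5 + (-17.447) + 25.511 − 13.333 = 76.231 → 76.2°C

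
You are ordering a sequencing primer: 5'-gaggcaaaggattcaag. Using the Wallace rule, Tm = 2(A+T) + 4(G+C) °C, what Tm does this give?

Counting bases: T=2, A=7, C=2, G=6
AT pairs contribute 9, GC pairs contribute 8.
Tm = 2(9) + 4(8) = 18 + 32 = 50°C

50°C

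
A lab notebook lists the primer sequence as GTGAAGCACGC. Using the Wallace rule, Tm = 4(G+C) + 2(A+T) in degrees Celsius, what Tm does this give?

36°C

G=4, T=1, C=3, A=3
So N_AT = 4 and N_GC = 7.
Tm = 2(4) + 4(7) = 8 + 28 = 36°C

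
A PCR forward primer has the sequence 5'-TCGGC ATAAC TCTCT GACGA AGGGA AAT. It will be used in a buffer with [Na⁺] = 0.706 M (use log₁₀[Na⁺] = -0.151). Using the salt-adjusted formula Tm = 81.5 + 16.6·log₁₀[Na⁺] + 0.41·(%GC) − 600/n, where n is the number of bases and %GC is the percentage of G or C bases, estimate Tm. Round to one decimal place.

Length n = 28. Base counts: C=6, G=7, A=9, T=6
G+C = 13, so %GC = 13/28 × 100 = 46.429%
Salt term: 16.6 × (-0.151) = -2.507
GC term: 0.41 × 46.429 = 19.036; length term: −600/28 = −21.429
Tm = 81.5 + (-2.507) + 19.036 − 21.429 = 76.6 → 76.6°C

76.6°C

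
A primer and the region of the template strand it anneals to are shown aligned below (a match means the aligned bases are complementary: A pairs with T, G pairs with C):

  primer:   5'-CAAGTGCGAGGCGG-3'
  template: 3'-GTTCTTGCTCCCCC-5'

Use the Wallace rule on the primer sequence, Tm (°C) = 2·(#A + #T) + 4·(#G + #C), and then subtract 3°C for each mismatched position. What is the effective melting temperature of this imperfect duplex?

Primer base counts: A=3, T=1, G=7, C=3 → A+T=4, G+C=10
Perfect-match Tm = 2(4) + 4(10) = 8 + 40 = 48°C
Mismatches (positions where the bases are not complementary): 3 (at positions 5, 6, 12)
Effective Tm = 48 − 3×3 = 48 − 9 = 39°C

39°C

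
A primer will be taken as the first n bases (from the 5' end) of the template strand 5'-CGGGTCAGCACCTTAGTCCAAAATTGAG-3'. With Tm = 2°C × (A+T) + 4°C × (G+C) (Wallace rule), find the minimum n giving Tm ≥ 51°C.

n = 16

First 15 bases: CGGGTCAGCACCTTA → Tm = 48°C (< 51°C)
First 16 bases: CGGGTCAGCACCTTAG → Tm = 52°C (≥ 51°C)
Each additional base adds 2°C (A/T) or 4°C (G/C), so Tm is non-decreasing in n; n = 16 is the first length to reach 51°C.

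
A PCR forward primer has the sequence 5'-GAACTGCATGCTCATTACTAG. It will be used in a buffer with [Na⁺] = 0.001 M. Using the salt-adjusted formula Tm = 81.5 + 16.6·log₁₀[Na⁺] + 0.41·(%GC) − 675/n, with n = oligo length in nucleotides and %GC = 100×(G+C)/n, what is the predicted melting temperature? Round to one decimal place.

17.1°C

Length n = 21. Base counts: C=5, A=6, G=4, T=6
G+C = 9, so %GC = 9/21 × 100 = 42.857%
Salt term: 16.6 × (-3) = -49.8
GC term: 0.41 × 42.857 = 17.571; length term: −675/21 = −32.143
Tm = 81.5 + (-49.8) + 17.571 − 32.143 = 17.128 → 17.1°C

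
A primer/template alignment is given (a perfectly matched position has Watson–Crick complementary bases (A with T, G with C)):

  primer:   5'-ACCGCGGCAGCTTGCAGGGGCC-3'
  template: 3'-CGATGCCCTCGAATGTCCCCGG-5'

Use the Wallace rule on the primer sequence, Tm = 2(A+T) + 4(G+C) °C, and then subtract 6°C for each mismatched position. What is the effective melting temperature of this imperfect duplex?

48°C

Primer base counts: A=3, T=2, G=9, C=8 → A+T=5, G+C=17
Perfect-match Tm = 2(5) + 4(17) = 10 + 68 = 78°C
Mismatches (positions where the bases are not complementary): 5 (at positions 1, 3, 4, 8, 14)
Effective Tm = 78 − 5×6 = 78 − 30 = 48°C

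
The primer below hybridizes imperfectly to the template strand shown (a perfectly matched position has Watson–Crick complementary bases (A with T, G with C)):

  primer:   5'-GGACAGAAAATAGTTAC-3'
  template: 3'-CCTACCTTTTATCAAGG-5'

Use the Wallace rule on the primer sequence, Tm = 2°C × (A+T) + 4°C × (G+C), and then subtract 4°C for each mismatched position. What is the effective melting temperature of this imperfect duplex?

Primer base counts: A=8, T=3, G=4, C=2 → A+T=11, G+C=6
Perfect-match Tm = 2(11) + 4(6) = 22 + 24 = 46°C
Mismatches (positions where the bases are not complementary): 3 (at positions 4, 5, 16)
Effective Tm = 46 − 3×4 = 46 − 12 = 34°C

34°C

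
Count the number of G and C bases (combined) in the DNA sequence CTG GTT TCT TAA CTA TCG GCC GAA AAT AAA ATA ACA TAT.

12

Scanning the sequence gives T=12, G=5, C=7, A=15.
G+C = 5 + 7 = 12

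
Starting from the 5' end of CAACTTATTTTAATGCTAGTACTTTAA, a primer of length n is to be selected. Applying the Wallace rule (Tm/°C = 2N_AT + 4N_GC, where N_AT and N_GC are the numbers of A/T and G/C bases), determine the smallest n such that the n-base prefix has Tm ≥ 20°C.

n = 8

First 7 bases: CAACTTA → Tm = 18°C (< 20°C)
First 8 bases: CAACTTAT → Tm = 20°C (≥ 20°C)
Each additional base adds 2°C (A/T) or 4°C (G/C), so Tm is non-decreasing in n; n = 8 is the first length to reach 20°C.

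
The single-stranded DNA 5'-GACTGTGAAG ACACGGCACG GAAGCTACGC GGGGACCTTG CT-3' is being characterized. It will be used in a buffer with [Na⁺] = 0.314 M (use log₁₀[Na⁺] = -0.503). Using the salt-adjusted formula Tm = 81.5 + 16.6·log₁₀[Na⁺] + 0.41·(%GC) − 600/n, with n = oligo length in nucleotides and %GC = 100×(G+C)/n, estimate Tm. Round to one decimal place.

84.2°C

Length n = 42. A=10, T=6, C=11, G=15
G+C = 26, so %GC = 26/42 × 100 = 61.905%
Salt term: 16.6 × (-0.503) = -8.35
GC term: 0.41 × 61.905 = 25.381; length term: −600/42 = −14.286
Tm = 81.5 + (-8.35) + 25.381 − 14.286 = 84.245 → 84.2°C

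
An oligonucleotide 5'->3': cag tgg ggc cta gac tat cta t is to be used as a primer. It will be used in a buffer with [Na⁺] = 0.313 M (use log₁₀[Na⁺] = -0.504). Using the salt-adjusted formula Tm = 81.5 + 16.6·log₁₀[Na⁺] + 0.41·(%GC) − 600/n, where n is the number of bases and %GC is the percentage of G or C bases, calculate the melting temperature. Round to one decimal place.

66.4°C

Length n = 22. Counting bases: A=5, C=5, G=6, T=6
G+C = 11, so %GC = 11/22 × 100 = 50%
Salt term: 16.6 × (-0.504) = -8.366
GC term: 0.41 × 50 = 20.5; length term: −600/22 = −27.273
Tm = 81.5 + (-8.366) + 20.5 − 27.273 = 66.361 → 66.4°C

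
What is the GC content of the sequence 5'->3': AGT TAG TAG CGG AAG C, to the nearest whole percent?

50%

Base counts: A=5, T=3, C=2, G=6
G+C = 6 + 2 = 8 out of 16 bases
%GC = 8/16 × 100 = 50% ≈ 50%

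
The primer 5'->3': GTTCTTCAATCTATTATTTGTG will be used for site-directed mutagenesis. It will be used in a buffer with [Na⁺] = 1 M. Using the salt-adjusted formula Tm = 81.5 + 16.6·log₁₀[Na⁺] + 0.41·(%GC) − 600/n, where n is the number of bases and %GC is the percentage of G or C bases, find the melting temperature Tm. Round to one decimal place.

Length n = 22. G=3, A=4, T=12, C=3
G+C = 6, so %GC = 6/22 × 100 = 27.273%
Salt term: 16.6 × (0) = 0
GC term: 0.41 × 27.273 = 11.182; length term: −600/22 = −27.273
Tm = 81.5 + (0) + 11.182 − 27.273 = 65.409 → 65.4°C

65.4°C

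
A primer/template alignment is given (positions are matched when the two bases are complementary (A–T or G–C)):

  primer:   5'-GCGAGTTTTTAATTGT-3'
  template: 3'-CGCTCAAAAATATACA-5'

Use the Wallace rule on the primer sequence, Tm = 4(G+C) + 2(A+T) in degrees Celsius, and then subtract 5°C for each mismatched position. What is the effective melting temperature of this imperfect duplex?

32°C

Primer base counts: A=3, T=8, G=4, C=1 → A+T=11, G+C=5
Perfect-match Tm = 2(11) + 4(5) = 22 + 20 = 42°C
Mismatches (positions where the bases are not complementary): 2 (at positions 12, 13)
Effective Tm = 42 − 2×5 = 42 − 10 = 32°C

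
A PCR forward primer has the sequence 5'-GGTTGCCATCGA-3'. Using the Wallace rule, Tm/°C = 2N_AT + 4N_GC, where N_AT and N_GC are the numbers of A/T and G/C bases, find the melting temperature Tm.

38°C

Counting bases: A=2, C=3, T=3, G=4
A+T = 5, G+C = 7
Tm = 4·7 + 2·5 = 28 + 10 = 38°C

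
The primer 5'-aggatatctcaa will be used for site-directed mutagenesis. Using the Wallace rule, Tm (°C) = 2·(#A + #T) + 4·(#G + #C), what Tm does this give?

32°C

Scanning the sequence gives A=5, T=3, C=2, G=2.
AT pairs contribute 8, GC pairs contribute 4.
Tm = 2(8) + 4(4) = 16 + 16 = 32°C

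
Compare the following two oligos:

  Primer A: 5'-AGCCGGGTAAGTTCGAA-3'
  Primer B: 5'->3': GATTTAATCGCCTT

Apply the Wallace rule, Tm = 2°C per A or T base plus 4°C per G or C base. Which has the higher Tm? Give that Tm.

Primer A, 52°C

Primer A: A+T=8, G+C=9 → Tm = 2(8)+4(9) = 52°C
Primer B: A+T=9, G+C=5 → Tm = 2(9)+4(5) = 38°C
52°C vs 38°C → primer A is higher.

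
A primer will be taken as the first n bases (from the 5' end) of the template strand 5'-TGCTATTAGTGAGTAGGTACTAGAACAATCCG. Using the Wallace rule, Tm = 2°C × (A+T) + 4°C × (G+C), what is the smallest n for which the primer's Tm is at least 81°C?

First 29 bases: TGCTATTAGTGAGTAGGTACTAGAACAAT → Tm = 78°C (< 81°C)
First 30 bases: TGCTATTAGTGAGTAGGTACTAGAACAATC → Tm = 82°C (≥ 81°C)
Since every base adds ≥2°C, Tm only increases with n, so the threshold is first crossed at n = 30.

n = 30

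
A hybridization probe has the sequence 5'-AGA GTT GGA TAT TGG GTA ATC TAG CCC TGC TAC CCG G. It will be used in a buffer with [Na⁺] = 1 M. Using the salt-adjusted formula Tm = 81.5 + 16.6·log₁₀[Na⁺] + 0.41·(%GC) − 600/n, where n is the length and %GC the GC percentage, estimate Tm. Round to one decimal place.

Length n = 37. Counting bases: T=10, A=8, C=8, G=11
G+C = 19, so %GC = 19/37 × 100 = 51.351%
Salt term: 16.6 × (0) = 0
GC term: 0.41 × 51.351 = 21.054; length term: −600/37 = −16.216
Tm = 81.5 + (0) + 21.054 − 16.216 = 86.338 → 86.3°C

86.3°C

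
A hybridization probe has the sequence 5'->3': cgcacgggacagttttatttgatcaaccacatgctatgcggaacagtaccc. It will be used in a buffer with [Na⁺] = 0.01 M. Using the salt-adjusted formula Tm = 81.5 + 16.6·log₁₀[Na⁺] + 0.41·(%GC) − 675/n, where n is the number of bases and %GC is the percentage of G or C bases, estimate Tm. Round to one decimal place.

55.2°C

Length n = 51. Base counts: C=14, G=11, A=14, T=12
G+C = 25, so %GC = 25/51 × 100 = 49.02%
Salt term: 16.6 × (-2) = -33.2
GC term: 0.41 × 49.02 = 20.098; length term: −675/51 = −13.235
Tm = 81.5 + (-33.2) + 20.098 − 13.235 = 55.163 → 55.2°C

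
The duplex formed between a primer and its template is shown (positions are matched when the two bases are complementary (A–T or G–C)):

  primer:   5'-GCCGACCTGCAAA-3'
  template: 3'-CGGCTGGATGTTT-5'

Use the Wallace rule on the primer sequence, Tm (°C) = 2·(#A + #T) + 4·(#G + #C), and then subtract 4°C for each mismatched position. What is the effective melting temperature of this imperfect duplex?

38°C

Primer base counts: A=4, T=1, G=3, C=5 → A+T=5, G+C=8
Perfect-match Tm = 2(5) + 4(8) = 10 + 32 = 42°C
Mismatches (positions where the bases are not complementary): 1 (at position 9)
Effective Tm = 42 − 1×4 = 42 − 4 = 38°C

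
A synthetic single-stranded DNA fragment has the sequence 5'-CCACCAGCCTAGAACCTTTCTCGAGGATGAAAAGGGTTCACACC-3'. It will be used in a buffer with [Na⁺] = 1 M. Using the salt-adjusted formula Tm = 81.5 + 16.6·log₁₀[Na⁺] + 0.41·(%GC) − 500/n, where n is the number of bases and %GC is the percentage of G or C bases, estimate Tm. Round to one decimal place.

Length n = 44. Scanning the sequence gives T=8, G=9, A=13, C=14.
G+C = 23, so %GC = 23/44 × 100 = 52.273%
Salt term: 16.6 × (0) = 0
GC term: 0.41 × 52.273 = 21.432; length term: −500/44 = −11.364
Tm = 81.5 + (0) + 21.432 − 11.364 = 91.568 → 91.6°C

91.6°C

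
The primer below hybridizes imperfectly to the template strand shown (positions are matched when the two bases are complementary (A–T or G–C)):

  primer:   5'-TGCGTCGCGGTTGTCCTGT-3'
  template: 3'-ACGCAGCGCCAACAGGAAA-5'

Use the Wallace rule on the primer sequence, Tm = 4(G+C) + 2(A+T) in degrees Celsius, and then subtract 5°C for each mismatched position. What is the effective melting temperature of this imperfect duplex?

Primer base counts: A=0, T=7, G=7, C=5 → A+T=7, G+C=12
Perfect-match Tm = 2(7) + 4(12) = 14 + 48 = 62°C
Mismatches (positions where the bases are not complementary): 1 (at position 18)
Effective Tm = 62 − 1×5 = 62 − 5 = 57°C

57°C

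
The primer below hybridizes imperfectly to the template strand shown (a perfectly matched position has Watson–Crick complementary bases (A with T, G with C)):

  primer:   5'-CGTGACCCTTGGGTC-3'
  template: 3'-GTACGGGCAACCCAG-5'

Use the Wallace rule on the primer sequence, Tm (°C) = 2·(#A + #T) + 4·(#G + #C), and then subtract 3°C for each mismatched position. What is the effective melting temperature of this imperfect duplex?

Primer base counts: A=1, T=4, G=5, C=5 → A+T=5, G+C=10
Perfect-match Tm = 2(5) + 4(10) = 10 + 40 = 50°C
Mismatches (positions where the bases are not complementary): 3 (at positions 2, 5, 8)
Effective Tm = 50 − 3×3 = 50 − 9 = 41°C

41°C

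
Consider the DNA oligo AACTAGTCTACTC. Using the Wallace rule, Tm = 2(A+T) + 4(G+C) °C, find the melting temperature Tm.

36°C

G=1, A=4, C=4, T=4
AT pairs contribute 8, GC pairs contribute 5.
Tm = 2×8 + 4×5 = 36°C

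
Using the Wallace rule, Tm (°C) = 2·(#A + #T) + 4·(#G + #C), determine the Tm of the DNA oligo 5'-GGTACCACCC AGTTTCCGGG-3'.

66°C

Base counts: T=4, A=3, G=6, C=7
AT pairs contribute 7, GC pairs contribute 13.
Tm = 2(7) + 4(13) = 14 + 52 = 66°C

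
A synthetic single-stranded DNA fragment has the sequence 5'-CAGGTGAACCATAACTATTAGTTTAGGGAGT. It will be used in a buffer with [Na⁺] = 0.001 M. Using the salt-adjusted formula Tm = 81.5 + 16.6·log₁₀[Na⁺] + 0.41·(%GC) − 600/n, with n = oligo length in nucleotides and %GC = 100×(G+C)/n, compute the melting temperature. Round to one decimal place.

28.2°C

Length n = 31. Base counts: T=9, A=10, G=8, C=4
G+C = 12, so %GC = 12/31 × 100 = 38.71%
Salt term: 16.6 × (-3) = -49.8
GC term: 0.41 × 38.71 = 15.871; length term: −600/31 = −19.355
Tm = 81.5 + (-49.8) + 15.871 − 19.355 = 28.216 → 28.2°C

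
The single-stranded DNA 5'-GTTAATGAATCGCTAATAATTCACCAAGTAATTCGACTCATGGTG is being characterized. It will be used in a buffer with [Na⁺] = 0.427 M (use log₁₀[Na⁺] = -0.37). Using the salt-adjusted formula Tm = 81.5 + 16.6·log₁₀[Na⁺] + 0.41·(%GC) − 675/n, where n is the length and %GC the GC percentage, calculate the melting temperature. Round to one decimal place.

Length n = 45. Counting bases: C=8, T=14, G=8, A=15
G+C = 16, so %GC = 16/45 × 100 = 35.556%
Salt term: 16.6 × (-0.37) = -6.142
GC term: 0.41 × 35.556 = 14.578; length term: −675/45 = −15
Tm = 81.5 + (-6.142) + 14.578 − 15 = 74.936 → 74.9°C

74.9°C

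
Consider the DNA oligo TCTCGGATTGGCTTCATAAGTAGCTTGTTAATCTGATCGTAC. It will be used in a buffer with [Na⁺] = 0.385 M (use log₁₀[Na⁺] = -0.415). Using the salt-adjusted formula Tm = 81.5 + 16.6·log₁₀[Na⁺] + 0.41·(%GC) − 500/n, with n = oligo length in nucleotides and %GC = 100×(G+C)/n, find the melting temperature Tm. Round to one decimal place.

Length n = 42. Counting bases: G=9, C=8, A=9, T=16
G+C = 17, so %GC = 17/42 × 100 = 40.476%
Salt term: 16.6 × (-0.415) = -6.889
GC term: 0.41 × 40.476 = 16.595; length term: −500/42 = −11.905
Tm = 81.5 + (-6.889) + 16.595 − 11.905 = 79.301 → 79.3°C

79.3°C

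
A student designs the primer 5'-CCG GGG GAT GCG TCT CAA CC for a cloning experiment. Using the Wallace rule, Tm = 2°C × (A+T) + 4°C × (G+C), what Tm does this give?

68°C

Base counts: T=3, G=7, C=7, A=3
A+T = 6, G+C = 14
Tm = 2×6 + 4×14 = 68°C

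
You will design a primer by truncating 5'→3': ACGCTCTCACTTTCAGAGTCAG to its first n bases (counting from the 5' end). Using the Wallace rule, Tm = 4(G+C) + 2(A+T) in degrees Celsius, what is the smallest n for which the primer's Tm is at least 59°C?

n = 20

First 19 bases: ACGCTCTCACTTTCAGAGT → Tm = 56°C (< 59°C)
First 20 bases: ACGCTCTCACTTTCAGAGTC → Tm = 60°C (≥ 59°C)
Each additional base adds 2°C (A/T) or 4°C (G/C), so Tm is non-decreasing in n; n = 20 is the first length to reach 59°C.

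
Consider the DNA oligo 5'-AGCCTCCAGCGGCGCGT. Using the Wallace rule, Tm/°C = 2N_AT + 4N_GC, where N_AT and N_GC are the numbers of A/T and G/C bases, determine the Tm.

Scanning the sequence gives C=7, G=6, A=2, T=2.
So N_AT = 4 and N_GC = 13.
Tm = 2×4 + 4×13 = 60°C

60°C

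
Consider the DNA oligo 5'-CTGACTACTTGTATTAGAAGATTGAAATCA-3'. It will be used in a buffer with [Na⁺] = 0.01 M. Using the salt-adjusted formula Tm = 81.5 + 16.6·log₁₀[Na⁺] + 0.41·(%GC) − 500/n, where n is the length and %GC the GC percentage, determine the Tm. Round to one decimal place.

Length n = 30. Base counts: A=11, G=5, C=4, T=10
G+C = 9, so %GC = 9/30 × 100 = 30%
Salt term: 16.6 × (-2) = -33.2
GC term: 0.41 × 30 = 12.3; length term: −500/30 = −16.667
Tm = 81.5 + (-33.2) + 12.3 − 16.667 = 43.933 → 43.9°C

43.9°C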